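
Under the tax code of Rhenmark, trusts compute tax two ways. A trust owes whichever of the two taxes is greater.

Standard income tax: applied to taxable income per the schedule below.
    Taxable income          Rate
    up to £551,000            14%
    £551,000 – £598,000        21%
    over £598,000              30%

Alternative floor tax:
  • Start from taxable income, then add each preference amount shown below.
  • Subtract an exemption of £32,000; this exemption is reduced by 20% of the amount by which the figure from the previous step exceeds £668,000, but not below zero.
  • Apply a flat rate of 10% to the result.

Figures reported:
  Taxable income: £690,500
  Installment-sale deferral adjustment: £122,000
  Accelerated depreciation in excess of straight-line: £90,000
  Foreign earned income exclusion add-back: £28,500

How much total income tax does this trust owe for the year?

Standard income tax:
  £551,000 × 14% = £77,140
  £47,000 × 21% = £9,870
  £92,500 × 30% = £27,750
  → £114,760

Alternative floor tax:
  Adjusted income: £690,500 + £122,000 + £90,000 + £28,500 = £931,000
  Exemption: 20% × (£931,000 − £668,000) = £52,600 ≥ £32,000, so the exemption is fully phased out
  Base: £931,000 − £0 = £931,000
  £931,000 × 10% = £93,100

£114,760 > £93,100, so the standard income tax governs.

£114,760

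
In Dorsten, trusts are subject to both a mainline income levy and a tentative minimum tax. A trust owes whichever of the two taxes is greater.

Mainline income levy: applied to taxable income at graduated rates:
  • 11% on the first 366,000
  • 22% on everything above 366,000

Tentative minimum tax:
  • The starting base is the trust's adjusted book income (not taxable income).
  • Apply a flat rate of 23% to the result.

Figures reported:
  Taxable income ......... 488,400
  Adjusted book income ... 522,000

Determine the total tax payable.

120,060

Tentative minimum tax:
  Base (adjusted book income): 522,000
  522,000 × 23% = 120,060

Mainline income levy:
  366,000 × 11% = 40,260
  122,400 × 22% = 26,928
  → 67,188

120,060 > 67,188, so the tentative minimum tax is the binding amount.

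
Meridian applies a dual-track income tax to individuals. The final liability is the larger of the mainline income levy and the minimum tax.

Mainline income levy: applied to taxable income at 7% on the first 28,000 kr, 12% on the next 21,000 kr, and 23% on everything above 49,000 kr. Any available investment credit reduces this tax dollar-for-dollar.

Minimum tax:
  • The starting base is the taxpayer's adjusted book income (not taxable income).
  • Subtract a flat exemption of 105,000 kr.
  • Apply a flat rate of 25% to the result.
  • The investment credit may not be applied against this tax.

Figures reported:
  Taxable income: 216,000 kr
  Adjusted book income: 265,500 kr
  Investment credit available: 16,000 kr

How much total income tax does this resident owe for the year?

40,125 kr

Minimum tax:
  Base (adjusted book income): 265,500 kr
  Less exemption 105,000 kr → base 160,500 kr
  160,500 kr × 25% = 40,125 kr

Mainline income levy:
  28,000 kr × 7% = 1,960 kr
  21,000 kr × 12% = 2,520 kr
  167,000 kr × 23% = 38,410 kr
  → 42,890 kr
  Less investment credit 16,000 kr → 26,890 kr

40,125 kr > 26,890 kr, so the minimum tax is the binding amount.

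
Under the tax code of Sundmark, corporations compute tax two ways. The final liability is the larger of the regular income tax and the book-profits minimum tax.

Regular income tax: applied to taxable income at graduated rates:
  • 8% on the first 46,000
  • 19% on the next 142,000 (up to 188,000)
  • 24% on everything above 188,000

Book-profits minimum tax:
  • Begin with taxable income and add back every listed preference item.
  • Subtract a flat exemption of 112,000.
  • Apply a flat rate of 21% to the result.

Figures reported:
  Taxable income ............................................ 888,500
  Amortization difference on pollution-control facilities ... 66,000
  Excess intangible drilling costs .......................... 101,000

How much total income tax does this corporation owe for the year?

198,780

Book-profits minimum tax:
  Adjusted income: 888,500 + 66,000 + 101,000 = 1,055,500
  Less exemption 112,000 → base 943,500
  943,500 × 21% = 198,135

Regular income tax:
  46,000 × 8% = 3,680
  142,000 × 19% = 26,980
  700,500 × 24% = 168,120
  → 198,780

198,780 > 198,135, so the regular income tax governs.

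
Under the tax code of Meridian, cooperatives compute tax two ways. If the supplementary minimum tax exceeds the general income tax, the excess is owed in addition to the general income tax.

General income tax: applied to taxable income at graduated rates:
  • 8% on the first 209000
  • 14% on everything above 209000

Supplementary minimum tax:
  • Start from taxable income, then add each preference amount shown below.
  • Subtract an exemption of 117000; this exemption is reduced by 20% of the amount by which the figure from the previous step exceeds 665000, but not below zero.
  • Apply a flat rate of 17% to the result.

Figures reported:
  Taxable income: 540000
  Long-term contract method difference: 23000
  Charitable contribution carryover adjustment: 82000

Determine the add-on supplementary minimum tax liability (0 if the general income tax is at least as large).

Supplementary minimum tax:
  Adjusted income: 540000 + 23000 + 82000 = 645000
  Exemption: 645000 ≤ 665000, so full 117000 applies
  Base: 645000 − 117000 = 528000
  528000 × 17% = 89760

General income tax:
  209000 × 8% = 16720
  331000 × 14% = 46340
  → 63060

Excess of supplementary minimum tax over general income tax: 89760 − 63060 = 26700.

26700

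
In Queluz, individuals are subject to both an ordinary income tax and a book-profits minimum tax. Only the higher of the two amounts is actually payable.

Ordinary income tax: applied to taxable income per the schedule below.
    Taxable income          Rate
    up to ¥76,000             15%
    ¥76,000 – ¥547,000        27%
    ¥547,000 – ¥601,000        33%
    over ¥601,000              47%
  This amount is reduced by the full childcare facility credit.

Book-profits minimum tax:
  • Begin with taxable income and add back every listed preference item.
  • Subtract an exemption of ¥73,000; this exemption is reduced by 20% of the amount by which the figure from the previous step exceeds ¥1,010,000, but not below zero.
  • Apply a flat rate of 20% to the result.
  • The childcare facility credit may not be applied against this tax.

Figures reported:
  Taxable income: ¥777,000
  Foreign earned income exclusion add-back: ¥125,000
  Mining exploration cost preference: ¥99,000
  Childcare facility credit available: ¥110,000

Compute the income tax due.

¥185,600

Book-profits minimum tax:
  Adjusted income: ¥777,000 + ¥125,000 + ¥99,000 = ¥1,001,000
  Exemption: ¥1,001,000 ≤ ¥1,010,000, so full ¥73,000 applies
  Base: ¥1,001,000 − ¥73,000 = ¥928,000
  ¥928,000 × 20% = ¥185,600

Ordinary income tax:
  ¥76,000 × 15% = ¥11,400
  ¥471,000 × 27% = ¥127,170
  ¥54,000 × 33% = ¥17,820
  ¥176,000 × 47% = ¥82,720
  → ¥239,110
  Less childcare facility credit ¥110,000 → ¥129,110

¥185,600 > ¥129,110, so the book-profits minimum tax is the binding amount.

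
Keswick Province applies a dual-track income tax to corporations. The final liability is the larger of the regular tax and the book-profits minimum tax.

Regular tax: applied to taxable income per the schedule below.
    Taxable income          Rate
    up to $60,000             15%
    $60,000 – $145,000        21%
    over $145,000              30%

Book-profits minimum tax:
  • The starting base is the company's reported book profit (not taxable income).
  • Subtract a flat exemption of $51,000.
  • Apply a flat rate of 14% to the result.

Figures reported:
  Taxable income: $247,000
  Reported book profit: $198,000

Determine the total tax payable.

Regular tax:
  $60,000 × 15% = $9,000
  $85,000 × 21% = $17,850
  $102,000 × 30% = $30,600
  → $57,450

Book-profits minimum tax:
  Base (reported book profit): $198,000
  Less exemption $51,000 → base $147,000
  $147,000 × 14% = $20,580

$57,450 > $20,580, so the regular tax governs.

$57,450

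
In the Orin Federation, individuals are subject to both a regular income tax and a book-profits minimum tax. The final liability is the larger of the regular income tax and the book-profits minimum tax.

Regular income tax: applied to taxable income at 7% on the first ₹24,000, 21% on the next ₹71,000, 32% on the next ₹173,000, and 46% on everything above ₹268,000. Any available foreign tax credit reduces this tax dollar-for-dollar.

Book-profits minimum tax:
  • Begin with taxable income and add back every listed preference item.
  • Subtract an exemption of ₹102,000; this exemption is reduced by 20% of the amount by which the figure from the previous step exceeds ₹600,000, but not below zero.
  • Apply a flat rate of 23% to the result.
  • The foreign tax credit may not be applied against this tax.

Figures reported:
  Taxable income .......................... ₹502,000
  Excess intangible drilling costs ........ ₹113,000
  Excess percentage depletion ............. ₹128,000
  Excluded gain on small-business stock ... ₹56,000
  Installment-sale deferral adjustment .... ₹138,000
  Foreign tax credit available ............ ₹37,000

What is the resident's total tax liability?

₹207,552

Regular income tax:
  ₹24,000 × 7% = ₹1,680
  ₹71,000 × 21% = ₹14,910
  ₹173,000 × 32% = ₹55,360
  ₹234,000 × 46% = ₹107,640
  → ₹179,590
  Less foreign tax credit ₹37,000 → ₹142,590

Book-profits minimum tax:
  Adjusted income: ₹502,000 + ₹113,000 + ₹128,000 + ₹56,000 + ₹138,000 = ₹937,000
  Exemption: ₹102,000 − 20% × (₹937,000 − ₹600,000) = ₹102,000 − ₹67,400 = ₹34,600
  Base: ₹937,000 − ₹34,600 = ₹902,400
  ₹902,400 × 23% = ₹207,552

₹207,552 > ₹142,590, so the book-profits minimum tax is the binding amount.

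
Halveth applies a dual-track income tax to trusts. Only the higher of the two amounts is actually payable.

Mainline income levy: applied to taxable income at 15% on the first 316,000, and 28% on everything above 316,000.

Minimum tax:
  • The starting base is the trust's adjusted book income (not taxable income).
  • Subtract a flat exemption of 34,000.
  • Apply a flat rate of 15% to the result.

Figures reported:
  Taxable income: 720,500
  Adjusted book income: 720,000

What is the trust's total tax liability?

160,660

Mainline income levy:
  316,000 × 15% = 47,400
  404,500 × 28% = 113,260
  → 160,660

Minimum tax:
  Base (adjusted book income): 720,000
  Less exemption 34,000 → base 686,000
  686,000 × 15% = 102,900

160,660 > 102,900, so the mainline income levy governs.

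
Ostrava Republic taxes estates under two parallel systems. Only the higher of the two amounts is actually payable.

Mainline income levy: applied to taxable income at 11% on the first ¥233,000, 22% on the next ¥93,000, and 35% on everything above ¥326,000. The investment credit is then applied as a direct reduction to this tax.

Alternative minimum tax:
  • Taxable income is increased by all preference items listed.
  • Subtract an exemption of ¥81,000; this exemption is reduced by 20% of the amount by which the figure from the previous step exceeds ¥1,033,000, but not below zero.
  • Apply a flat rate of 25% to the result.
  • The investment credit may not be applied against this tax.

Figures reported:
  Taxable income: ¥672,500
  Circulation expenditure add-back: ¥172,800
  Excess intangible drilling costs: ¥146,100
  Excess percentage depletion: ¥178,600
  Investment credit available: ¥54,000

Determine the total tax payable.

¥279,100

Alternative minimum tax:
  Adjusted income: ¥672,500 + ¥172,800 + ¥146,100 + ¥178,600 = ¥1,170,000
  Exemption: ¥81,000 − 20% × (¥1,170,000 − ¥1,033,000) = ¥81,000 − ¥27,400 = ¥53,600
  Base: ¥1,170,000 − ¥53,600 = ¥1,116,400
  ¥1,116,400 × 25% = ¥279,100

Mainline income levy:
  ¥233,000 × 11% = ¥25,630
  ¥93,000 × 22% = ¥20,460
  ¥346,500 × 35% = ¥121,275
  → ¥167,365
  Less investment credit ¥54,000 → ¥113,365

¥279,100 > ¥113,365, so the alternative minimum tax is the binding amount.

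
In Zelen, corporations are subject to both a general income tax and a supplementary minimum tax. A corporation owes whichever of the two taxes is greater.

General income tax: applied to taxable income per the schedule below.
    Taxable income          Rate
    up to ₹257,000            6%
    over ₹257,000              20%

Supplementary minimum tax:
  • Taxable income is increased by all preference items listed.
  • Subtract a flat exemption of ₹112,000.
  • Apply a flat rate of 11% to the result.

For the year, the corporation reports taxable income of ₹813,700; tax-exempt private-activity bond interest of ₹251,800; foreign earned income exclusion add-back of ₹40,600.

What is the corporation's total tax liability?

General income tax:
  ₹257,000 × 6% = ₹15,420
  ₹556,700 × 20% = ₹111,340
  → ₹126,760

Supplementary minimum tax:
  Adjusted income: ₹813,700 + ₹251,800 + ₹40,600 = ₹1,106,100
  Less exemption ₹112,000 → base ₹994,100
  ₹994,100 × 11% = ₹109,351

₹126,760 > ₹109,351, so the general income tax governs.

₹126,760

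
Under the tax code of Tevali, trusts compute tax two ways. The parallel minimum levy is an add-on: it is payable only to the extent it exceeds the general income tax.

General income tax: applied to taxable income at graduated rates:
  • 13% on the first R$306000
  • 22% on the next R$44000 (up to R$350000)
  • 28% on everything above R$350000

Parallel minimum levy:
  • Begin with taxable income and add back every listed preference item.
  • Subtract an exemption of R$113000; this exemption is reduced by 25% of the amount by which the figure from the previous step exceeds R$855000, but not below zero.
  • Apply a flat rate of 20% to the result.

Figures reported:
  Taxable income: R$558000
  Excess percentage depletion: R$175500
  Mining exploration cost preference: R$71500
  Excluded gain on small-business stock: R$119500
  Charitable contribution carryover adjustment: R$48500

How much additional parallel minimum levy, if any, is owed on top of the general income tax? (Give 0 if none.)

General income tax:
  R$306000 × 13% = R$39780
  R$44000 × 22% = R$9680
  R$208000 × 28% = R$58240
  → R$107700

Parallel minimum levy:
  Adjusted income: R$558000 + R$175500 + R$71500 + R$119500 + R$48500 = R$973000
  Exemption: R$113000 − 25% × (R$973000 − R$855000) = R$113000 − R$29500 = R$83500
  Base: R$973000 − R$83500 = R$889500
  R$889500 × 20% = R$177900

Excess of parallel minimum levy over general income tax: R$177900 − R$107700 = R$70200.

R$70200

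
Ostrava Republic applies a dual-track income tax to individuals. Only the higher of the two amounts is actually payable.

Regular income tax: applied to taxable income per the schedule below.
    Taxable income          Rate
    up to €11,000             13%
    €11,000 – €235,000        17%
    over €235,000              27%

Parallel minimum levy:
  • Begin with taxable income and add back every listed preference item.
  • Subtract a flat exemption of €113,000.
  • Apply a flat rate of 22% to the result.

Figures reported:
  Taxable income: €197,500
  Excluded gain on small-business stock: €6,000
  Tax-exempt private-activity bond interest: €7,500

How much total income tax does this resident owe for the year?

€33,135

Regular income tax:
  €11,000 × 13% = €1,430
  €186,500 × 17% = €31,705
  → €33,135

Parallel minimum levy:
  Adjusted income: €197,500 + €6,000 + €7,500 = €211,000
  Less exemption €113,000 → base €98,000
  €98,000 × 22% = €21,560

€33,135 > €21,560, so the regular income tax governs.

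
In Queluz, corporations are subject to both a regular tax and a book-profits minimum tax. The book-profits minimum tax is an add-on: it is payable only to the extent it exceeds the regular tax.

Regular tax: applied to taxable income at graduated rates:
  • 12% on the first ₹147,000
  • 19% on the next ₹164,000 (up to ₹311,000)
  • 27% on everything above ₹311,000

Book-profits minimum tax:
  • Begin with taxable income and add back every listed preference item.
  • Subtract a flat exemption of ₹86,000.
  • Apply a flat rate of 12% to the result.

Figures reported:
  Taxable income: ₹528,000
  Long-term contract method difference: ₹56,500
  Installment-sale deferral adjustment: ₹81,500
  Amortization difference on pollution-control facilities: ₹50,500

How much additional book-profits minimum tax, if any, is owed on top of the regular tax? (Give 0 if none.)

Regular tax:
  ₹147,000 × 12% = ₹17,640
  ₹164,000 × 19% = ₹31,160
  ₹217,000 × 27% = ₹58,590
  → ₹107,390

Book-profits minimum tax:
  Adjusted income: ₹528,000 + ₹56,500 + ₹81,500 + ₹50,500 = ₹716,500
  Less exemption ₹86,000 → base ₹630,500
  ₹630,500 × 12% = ₹75,660

₹75,660 ≤ ₹107,390, so no add-on is due.

₹0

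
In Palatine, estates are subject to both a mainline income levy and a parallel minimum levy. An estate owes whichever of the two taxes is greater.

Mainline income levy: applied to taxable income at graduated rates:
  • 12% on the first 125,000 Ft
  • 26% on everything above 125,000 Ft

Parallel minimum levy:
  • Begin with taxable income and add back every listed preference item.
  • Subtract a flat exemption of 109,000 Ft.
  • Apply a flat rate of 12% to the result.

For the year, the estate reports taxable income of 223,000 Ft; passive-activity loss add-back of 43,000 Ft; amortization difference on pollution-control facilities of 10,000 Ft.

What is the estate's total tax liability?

40,480 Ft

Mainline income levy:
  125,000 Ft × 12% = 15,000 Ft
  98,000 Ft × 26% = 25,480 Ft
  → 40,480 Ft

Parallel minimum levy:
  Adjusted income: 223,000 Ft + 43,000 Ft + 10,000 Ft = 276,000 Ft
  Less exemption 109,000 Ft → base 167,000 Ft
  167,000 Ft × 12% = 20,040 Ft

40,480 Ft > 20,040 Ft, so the mainline income levy governs.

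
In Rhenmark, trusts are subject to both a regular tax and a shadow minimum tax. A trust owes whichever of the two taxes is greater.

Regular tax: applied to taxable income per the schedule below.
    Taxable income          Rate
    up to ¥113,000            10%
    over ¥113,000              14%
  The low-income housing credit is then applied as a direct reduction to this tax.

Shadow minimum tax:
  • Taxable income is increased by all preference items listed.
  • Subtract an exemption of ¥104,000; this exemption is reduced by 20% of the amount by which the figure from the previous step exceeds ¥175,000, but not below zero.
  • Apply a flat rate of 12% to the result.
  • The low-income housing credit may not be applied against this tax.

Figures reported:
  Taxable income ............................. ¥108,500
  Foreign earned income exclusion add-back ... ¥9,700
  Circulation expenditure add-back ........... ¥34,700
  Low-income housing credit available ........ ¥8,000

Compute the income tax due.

¥5,868

Shadow minimum tax:
  Adjusted income: ¥108,500 + ¥9,700 + ¥34,700 = ¥152,900
  Exemption: ¥152,900 ≤ ¥175,000, so full ¥104,000 applies
  Base: ¥152,900 − ¥104,000 = ¥48,900
  ¥48,900 × 12% = ¥5,868

Regular tax:
  ¥108,500 × 10% = ¥10,850
  Less low-income housing credit ¥8,000 → ¥2,850

¥5,868 > ¥2,850, so the shadow minimum tax is the binding amount.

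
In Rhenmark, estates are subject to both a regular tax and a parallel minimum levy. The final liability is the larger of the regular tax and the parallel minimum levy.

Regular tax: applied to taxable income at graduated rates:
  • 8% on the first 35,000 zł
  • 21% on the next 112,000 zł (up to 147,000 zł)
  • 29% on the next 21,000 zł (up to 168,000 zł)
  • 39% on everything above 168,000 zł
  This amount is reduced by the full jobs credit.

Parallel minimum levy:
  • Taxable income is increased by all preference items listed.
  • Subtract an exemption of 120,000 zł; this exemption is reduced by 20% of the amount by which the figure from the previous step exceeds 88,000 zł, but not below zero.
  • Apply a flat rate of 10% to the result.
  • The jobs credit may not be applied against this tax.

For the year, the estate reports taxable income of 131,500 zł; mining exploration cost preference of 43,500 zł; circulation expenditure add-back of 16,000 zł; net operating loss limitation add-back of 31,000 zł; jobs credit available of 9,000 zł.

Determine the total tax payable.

Parallel minimum levy:
  Adjusted income: 131,500 zł + 43,500 zł + 16,000 zł + 31,000 zł = 222,000 zł
  Exemption: 120,000 zł − 20% × (222,000 zł − 88,000 zł) = 120,000 zł − 26,800 zł = 93,200 zł
  Base: 222,000 zł − 93,200 zł = 128,800 zł
  128,800 zł × 10% = 12,880 zł

Regular tax:
  35,000 zł × 8% = 2,800 zł
  96,500 zł × 21% = 20,265 zł
  → 23,065 zł
  Less jobs credit 9,000 zł → 14,065 zł

14,065 zł > 12,880 zł, so the regular tax governs.

14,065 zł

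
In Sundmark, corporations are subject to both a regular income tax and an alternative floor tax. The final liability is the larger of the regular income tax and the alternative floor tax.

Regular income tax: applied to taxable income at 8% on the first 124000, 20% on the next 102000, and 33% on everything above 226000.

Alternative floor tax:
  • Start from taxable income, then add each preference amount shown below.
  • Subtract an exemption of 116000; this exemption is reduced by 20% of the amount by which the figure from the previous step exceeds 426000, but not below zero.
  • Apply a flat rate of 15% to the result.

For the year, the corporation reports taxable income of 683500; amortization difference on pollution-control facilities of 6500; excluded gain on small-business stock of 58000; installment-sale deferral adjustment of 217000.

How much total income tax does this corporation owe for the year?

181295

Alternative floor tax:
  Adjusted income: 683500 + 6500 + 58000 + 217000 = 965000
  Exemption: 116000 − 20% × (965000 − 426000) = 116000 − 107800 = 8200
  Base: 965000 − 8200 = 956800
  956800 × 15% = 143520

Regular income tax:
  124000 × 8% = 9920
  102000 × 20% = 20400
  457500 × 33% = 150975
  → 181295

181295 > 143520, so the regular income tax governs.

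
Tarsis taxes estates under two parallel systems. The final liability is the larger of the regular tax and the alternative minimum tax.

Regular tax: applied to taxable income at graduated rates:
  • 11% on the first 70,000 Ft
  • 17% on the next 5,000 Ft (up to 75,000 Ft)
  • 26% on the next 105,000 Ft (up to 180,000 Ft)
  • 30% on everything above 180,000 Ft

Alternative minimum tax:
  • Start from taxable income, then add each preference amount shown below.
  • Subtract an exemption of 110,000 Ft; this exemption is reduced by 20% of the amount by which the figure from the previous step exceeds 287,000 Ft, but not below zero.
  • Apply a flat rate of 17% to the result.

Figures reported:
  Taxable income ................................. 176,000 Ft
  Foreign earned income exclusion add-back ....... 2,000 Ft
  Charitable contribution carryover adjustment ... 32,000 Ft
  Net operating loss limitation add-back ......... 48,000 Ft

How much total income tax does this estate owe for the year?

34,810 Ft

Alternative minimum tax:
  Adjusted income: 176,000 Ft + 2,000 Ft + 32,000 Ft + 48,000 Ft = 258,000 Ft
  Exemption: 258,000 Ft ≤ 287,000 Ft, so full 110,000 Ft applies
  Base: 258,000 Ft − 110,000 Ft = 148,000 Ft
  148,000 Ft × 17% = 25,160 Ft

Regular tax:
  70,000 Ft × 11% = 7,700 Ft
  5,000 Ft × 17% = 850 Ft
  101,000 Ft × 26% = 26,260 Ft
  → 34,810 Ft

34,810 Ft > 25,160 Ft, so the regular tax governs.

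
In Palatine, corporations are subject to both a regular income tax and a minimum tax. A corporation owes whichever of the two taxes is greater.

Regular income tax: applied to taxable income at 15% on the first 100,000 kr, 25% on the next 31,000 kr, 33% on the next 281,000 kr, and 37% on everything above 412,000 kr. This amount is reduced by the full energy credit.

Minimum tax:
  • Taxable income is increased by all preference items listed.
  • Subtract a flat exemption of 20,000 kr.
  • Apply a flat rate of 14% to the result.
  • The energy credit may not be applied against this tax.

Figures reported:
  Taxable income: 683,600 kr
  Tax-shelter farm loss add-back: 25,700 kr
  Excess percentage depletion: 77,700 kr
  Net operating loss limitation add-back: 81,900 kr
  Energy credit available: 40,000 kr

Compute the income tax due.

175,972 kr

Minimum tax:
  Adjusted income: 683,600 kr + 25,700 kr + 77,700 kr + 81,900 kr = 868,900 kr
  Less exemption 20,000 kr → base 848,900 kr
  848,900 kr × 14% = 118,846 kr

Regular income tax:
  100,000 kr × 15% = 15,000 kr
  31,000 kr × 25% = 7,750 kr
  281,000 kr × 33% = 92,730 kr
  271,600 kr × 37% = 100,492 kr
  → 215,972 kr
  Less energy credit 40,000 kr → 175,972 kr

175,972 kr > 118,846 kr, so the regular income tax governs.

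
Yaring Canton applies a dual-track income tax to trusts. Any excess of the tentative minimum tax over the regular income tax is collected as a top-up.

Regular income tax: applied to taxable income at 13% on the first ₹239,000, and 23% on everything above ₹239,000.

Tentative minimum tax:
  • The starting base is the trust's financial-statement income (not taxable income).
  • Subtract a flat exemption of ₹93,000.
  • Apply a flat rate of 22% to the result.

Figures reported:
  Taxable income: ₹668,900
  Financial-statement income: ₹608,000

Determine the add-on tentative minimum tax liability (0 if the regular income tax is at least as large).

₹0

Regular income tax:
  ₹239,000 × 13% = ₹31,070
  ₹429,900 × 23% = ₹98,877
  → ₹129,947

Tentative minimum tax:
  Base (financial-statement income): ₹608,000
  Less exemption ₹93,000 → base ₹515,000
  ₹515,000 × 22% = ₹113,300

₹113,300 ≤ ₹129,947, so no add-on is due.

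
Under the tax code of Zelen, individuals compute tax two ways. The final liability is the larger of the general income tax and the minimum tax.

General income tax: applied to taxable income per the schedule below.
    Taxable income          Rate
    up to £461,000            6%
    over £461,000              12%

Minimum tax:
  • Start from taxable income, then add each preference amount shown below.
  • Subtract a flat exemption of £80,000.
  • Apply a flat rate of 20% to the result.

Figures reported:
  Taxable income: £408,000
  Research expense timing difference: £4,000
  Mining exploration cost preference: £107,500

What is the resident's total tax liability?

General income tax:
  £408,000 × 6% = £24,480

Minimum tax:
  Adjusted income: £408,000 + £4,000 + £107,500 = £519,500
  Less exemption £80,000 → base £439,500
  £439,500 × 20% = £87,900

£87,900 > £24,480, so the minimum tax is the binding amount.

£87,900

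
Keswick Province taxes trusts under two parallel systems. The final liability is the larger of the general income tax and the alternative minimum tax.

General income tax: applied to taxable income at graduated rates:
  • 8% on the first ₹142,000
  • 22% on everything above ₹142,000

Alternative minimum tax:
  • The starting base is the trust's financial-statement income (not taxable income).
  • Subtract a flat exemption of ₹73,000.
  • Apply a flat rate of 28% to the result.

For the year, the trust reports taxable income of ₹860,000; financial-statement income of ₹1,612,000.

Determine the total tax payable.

₹430,920

Alternative minimum tax:
  Base (financial-statement income): ₹1,612,000
  Less exemption ₹73,000 → base ₹1,539,000
  ₹1,539,000 × 28% = ₹430,920

General income tax:
  ₹142,000 × 8% = ₹11,360
  ₹718,000 × 22% = ₹157,960
  → ₹169,320

₹430,920 > ₹169,320, so the alternative minimum tax is the binding amount.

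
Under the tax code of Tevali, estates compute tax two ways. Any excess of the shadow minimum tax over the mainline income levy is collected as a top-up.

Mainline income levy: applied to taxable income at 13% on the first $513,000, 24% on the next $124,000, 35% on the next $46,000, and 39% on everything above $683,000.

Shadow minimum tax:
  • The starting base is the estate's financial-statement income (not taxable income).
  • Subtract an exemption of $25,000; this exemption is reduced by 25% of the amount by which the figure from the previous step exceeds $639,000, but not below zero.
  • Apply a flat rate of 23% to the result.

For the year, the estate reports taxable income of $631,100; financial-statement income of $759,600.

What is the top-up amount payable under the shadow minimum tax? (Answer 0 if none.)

$79,674

Shadow minimum tax:
  Base (financial-statement income): $759,600
  Exemption: 25% × ($759,600 − $639,000) = $30,150 ≥ $25,000, so the exemption is fully phased out
  Base: $759,600 − $0 = $759,600
  $759,600 × 23% = $174,708

Mainline income levy:
  $513,000 × 13% = $66,690
  $118,100 × 24% = $28,344
  → $95,034

Excess of shadow minimum tax over mainline income levy: $174,708 − $95,034 = $79,674.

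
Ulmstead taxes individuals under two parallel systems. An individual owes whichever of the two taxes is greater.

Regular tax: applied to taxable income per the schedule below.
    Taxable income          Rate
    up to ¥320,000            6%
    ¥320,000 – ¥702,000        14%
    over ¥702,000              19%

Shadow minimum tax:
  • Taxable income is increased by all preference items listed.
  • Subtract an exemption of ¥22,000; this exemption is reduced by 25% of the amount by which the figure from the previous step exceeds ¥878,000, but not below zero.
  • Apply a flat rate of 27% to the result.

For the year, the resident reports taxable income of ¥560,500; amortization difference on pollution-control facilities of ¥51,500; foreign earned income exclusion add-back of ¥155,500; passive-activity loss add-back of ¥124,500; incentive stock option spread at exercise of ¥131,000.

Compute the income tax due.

¥276,210

Shadow minimum tax:
  Adjusted income: ¥560,500 + ¥51,500 + ¥155,500 + ¥124,500 + ¥131,000 = ¥1,023,000
  Exemption: 25% × (¥1,023,000 − ¥878,000) = ¥36,250 ≥ ¥22,000, so the exemption is fully phased out
  Base: ¥1,023,000 − ¥0 = ¥1,023,000
  ¥1,023,000 × 27% = ¥276,210

Regular tax:
  ¥320,000 × 6% = ¥19,200
  ¥240,500 × 14% = ¥33,670
  → ¥52,870

¥276,210 > ¥52,870, so the shadow minimum tax is the binding amount.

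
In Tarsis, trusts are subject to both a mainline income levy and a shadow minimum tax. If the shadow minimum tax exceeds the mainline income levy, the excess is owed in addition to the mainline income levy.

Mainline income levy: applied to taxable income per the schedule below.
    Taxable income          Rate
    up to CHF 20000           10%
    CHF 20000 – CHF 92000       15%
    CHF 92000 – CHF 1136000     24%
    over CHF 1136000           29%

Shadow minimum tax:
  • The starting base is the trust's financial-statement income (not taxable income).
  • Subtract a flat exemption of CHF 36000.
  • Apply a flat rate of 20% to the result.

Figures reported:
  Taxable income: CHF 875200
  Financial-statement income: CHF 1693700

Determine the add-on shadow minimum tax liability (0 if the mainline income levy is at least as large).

Mainline income levy:
  CHF 20000 × 10% = CHF 2000
  CHF 72000 × 15% = CHF 10800
  CHF 783200 × 24% = CHF 187968
  → CHF 200768

Shadow minimum tax:
  Base (financial-statement income): CHF 1693700
  Less exemption CHF 36000 → base CHF 1657700
  CHF 1657700 × 20% = CHF 331540

Excess of shadow minimum tax over mainline income levy: CHF 331540 − CHF 200768 = CHF 130772.

CHF 130772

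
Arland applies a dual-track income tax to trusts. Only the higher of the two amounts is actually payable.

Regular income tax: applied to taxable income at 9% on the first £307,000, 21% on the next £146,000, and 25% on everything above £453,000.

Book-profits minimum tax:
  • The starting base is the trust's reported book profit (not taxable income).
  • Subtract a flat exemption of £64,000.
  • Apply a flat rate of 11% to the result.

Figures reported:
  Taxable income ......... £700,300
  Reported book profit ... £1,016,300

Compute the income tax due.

Regular income tax:
  £307,000 × 9% = £27,630
  £146,000 × 21% = £30,660
  £247,300 × 25% = £61,825
  → £120,115

Book-profits minimum tax:
  Base (reported book profit): £1,016,300
  Less exemption £64,000 → base £952,300
  £952,300 × 11% = £104,753

£120,115 > £104,753, so the regular income tax governs.

£120,115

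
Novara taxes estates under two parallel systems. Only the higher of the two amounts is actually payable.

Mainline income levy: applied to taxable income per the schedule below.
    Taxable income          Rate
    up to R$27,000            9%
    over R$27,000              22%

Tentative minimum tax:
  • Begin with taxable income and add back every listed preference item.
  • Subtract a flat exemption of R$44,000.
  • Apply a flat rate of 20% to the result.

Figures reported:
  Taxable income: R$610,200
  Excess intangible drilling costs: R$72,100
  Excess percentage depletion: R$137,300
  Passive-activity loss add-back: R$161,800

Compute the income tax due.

R$187,480

Mainline income levy:
  R$27,000 × 9% = R$2,430
  R$583,200 × 22% = R$128,304
  → R$130,734

Tentative minimum tax:
  Adjusted income: R$610,200 + R$72,100 + R$137,300 + R$161,800 = R$981,400
  Less exemption R$44,000 → base R$937,400
  R$937,400 × 20% = R$187,480

R$187,480 > R$130,734, so the tentative minimum tax is the binding amount.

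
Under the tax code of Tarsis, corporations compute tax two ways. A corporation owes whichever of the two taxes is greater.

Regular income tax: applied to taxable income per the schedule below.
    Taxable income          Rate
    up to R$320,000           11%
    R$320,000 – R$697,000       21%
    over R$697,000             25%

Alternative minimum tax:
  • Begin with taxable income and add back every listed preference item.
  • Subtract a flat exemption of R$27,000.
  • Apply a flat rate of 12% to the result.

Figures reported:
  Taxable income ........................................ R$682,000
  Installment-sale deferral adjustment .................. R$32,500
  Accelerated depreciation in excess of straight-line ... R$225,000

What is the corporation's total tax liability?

Alternative minimum tax:
  Adjusted income: R$682,000 + R$32,500 + R$225,000 = R$939,500
  Less exemption R$27,000 → base R$912,500
  R$912,500 × 12% = R$109,500

Regular income tax:
  R$320,000 × 11% = R$35,200
  R$362,000 × 21% = R$76,020
  → R$111,220

R$111,220 > R$109,500, so the regular income tax governs.

R$111,220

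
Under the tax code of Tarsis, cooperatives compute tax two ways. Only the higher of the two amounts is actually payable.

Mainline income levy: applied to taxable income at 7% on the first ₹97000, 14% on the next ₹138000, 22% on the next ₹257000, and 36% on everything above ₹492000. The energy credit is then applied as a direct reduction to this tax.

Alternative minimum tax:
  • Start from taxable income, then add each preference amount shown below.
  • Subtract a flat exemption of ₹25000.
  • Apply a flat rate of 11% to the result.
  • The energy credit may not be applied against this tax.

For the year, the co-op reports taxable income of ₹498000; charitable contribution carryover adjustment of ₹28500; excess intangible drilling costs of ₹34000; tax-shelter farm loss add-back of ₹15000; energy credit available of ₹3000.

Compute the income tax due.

Alternative minimum tax:
  Adjusted income: ₹498000 + ₹28500 + ₹34000 + ₹15000 = ₹575500
  Less exemption ₹25000 → base ₹550500
  ₹550500 × 11% = ₹60555

Mainline income levy:
  ₹97000 × 7% = ₹6790
  ₹138000 × 14% = ₹19320
  ₹257000 × 22% = ₹56540
  ₹6000 × 36% = ₹2160
  → ₹84810
  Less energy credit ₹3000 → ₹81810

₹81810 > ₹60555, so the mainline income levy governs.

₹81810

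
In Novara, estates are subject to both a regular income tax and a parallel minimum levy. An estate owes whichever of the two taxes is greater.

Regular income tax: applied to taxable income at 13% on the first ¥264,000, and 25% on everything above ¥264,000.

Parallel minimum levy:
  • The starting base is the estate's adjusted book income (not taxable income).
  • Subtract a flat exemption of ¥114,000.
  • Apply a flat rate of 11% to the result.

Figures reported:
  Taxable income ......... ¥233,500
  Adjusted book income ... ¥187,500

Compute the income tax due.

¥30,355

Regular income tax:
  ¥233,500 × 13% = ¥30,355

Parallel minimum levy:
  Base (adjusted book income): ¥187,500
  Less exemption ¥114,000 → base ¥73,500
  ¥73,500 × 11% = ¥8,085

¥30,355 > ¥8,085, so the regular income tax governs.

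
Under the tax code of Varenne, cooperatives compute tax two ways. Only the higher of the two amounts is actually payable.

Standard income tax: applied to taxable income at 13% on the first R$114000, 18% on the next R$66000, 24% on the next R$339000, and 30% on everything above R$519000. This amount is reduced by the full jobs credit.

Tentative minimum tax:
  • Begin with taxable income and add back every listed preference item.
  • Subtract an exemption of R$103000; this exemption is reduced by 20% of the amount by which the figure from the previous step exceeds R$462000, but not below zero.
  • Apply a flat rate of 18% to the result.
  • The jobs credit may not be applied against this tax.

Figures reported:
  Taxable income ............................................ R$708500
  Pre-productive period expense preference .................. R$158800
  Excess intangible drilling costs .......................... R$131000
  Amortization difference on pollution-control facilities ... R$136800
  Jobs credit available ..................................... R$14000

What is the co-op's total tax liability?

R$204318

Standard income tax:
  R$114000 × 13% = R$14820
  R$66000 × 18% = R$11880
  R$339000 × 24% = R$81360
  R$189500 × 30% = R$56850
  → R$164910
  Less jobs credit R$14000 → R$150910

Tentative minimum tax:
  Adjusted income: R$708500 + R$158800 + R$131000 + R$136800 = R$1135100
  Exemption: 20% × (R$1135100 − R$462000) = R$134620 ≥ R$103000, so the exemption is fully phased out
  Base: R$1135100 − R$0 = R$1135100
  R$1135100 × 18% = R$204318

R$204318 > R$150910, so the tentative minimum tax is the binding amount.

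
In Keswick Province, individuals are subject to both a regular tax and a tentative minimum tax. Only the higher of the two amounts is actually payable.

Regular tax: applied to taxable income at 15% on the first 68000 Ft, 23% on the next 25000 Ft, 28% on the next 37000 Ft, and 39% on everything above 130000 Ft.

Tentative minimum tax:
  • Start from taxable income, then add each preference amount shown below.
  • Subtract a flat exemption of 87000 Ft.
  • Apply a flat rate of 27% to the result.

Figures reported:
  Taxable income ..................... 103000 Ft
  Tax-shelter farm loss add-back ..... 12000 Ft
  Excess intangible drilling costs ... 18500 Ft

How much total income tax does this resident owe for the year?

18750 Ft

Regular tax:
  68000 Ft × 15% = 10200 Ft
  25000 Ft × 23% = 5750 Ft
  10000 Ft × 28% = 2800 Ft
  → 18750 Ft

Tentative minimum tax:
  Adjusted income: 103000 Ft + 12000 Ft + 18500 Ft = 133500 Ft
  Less exemption 87000 Ft → base 46500 Ft
  46500 Ft × 27% = 12555 Ft

18750 Ft > 12555 Ft, so the regular tax governs.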